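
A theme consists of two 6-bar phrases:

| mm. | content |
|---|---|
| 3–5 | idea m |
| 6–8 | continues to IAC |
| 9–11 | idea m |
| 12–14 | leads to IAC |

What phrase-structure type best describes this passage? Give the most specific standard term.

Both phrases have the same opening (m) and the same cadence (imperfect authentic cadence): the second is a restatement, not a consequent, so this is a repeated phrase rather than a period.

repeated phrase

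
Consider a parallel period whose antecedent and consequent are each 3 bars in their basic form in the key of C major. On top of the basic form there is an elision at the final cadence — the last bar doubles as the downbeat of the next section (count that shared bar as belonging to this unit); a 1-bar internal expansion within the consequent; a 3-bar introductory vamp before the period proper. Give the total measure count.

10 measures

Basic parallel period: 3 + 3 = 6 bars.
6 (basic form) + 1 (internal expansion) + 3 (introduction) = 10.
The elision shares a bar with the next section but does not change this unit's count.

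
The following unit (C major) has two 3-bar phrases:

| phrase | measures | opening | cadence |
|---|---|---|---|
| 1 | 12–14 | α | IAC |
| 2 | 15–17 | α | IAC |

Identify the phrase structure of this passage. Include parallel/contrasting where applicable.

Both phrases have the same opening (α) and the same cadence (imperfect authentic cadence): the second is a restatement, not a consequent, so this is a repeated phrase rather than a period.

repeated phrase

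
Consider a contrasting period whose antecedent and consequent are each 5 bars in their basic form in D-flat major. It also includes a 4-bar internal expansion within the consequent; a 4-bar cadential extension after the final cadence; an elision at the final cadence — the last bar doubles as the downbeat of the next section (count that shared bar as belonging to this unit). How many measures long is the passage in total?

Basic contrasting period: 5 + 5 = 10 bars.
10 (basic form) + 4 (internal expansion) + 4 (cadential extension) = 18.
The elision shares a bar with the next section but does not change this unit's count.

18 measures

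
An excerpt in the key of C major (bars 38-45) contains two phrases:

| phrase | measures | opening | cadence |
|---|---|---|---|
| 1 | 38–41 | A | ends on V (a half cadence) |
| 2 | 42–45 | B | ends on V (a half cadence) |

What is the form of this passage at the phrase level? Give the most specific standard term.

The second phrase closes with a half cadence, which is not stronger than the first phrase's half cadence; without a weak→strong cadential pair there is no antecedent–consequent relationship, so this is a phrase group rather than a period.

phrase group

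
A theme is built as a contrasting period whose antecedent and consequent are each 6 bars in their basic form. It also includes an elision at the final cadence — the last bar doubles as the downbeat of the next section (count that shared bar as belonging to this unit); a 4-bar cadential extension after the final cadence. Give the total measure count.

16 measures

Basic contrasting period: 6 + 6 = 12 bars.
12 (basic form) + 4 (cadential extension) = 16.
The elision shares a bar with the next section but does not change this unit's count.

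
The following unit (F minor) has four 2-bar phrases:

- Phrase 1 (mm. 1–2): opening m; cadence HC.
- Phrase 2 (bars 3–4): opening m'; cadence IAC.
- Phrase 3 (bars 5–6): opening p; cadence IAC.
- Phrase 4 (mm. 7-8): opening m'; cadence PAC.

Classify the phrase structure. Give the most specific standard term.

contrasting double period

Four phrases in two halves: the first half (bars 1–4) ends with an imperfect authentic cadence, the second (mm. 5–8) with a perfect authentic cadence — a large antecedent–consequent pair, i.e. a double period.
Phrase 3 begins with different material from phrase 1, making it contrasting.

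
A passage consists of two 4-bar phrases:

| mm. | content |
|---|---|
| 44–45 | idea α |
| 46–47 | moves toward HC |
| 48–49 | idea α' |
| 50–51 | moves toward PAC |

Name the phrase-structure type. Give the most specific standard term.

parallel period

Phrase 1 ends with a half cadence (weaker) and phrase 2 with a perfect authentic cadence (stronger): antecedent + consequent = a period.
The two phrases open with the same material (α / α'), so the period is parallel.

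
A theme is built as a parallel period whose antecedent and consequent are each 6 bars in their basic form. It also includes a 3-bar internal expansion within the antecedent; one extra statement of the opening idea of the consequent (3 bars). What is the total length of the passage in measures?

18 measures

Basic parallel period: 6 + 6 = 12 bars.
12 (basic form) + 3 (internal expansion) + 3 (extra statement) = 18.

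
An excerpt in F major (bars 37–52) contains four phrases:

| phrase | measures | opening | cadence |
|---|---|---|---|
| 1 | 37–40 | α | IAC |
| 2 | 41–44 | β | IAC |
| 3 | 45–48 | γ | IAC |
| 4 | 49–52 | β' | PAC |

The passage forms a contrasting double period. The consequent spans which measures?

measures 45–52

In a double period the four phrases pair into a large antecedent (phrases 1–2, ending imperfect authentic cadence) and a large consequent (phrases 3–4, ending perfect authentic cadence). The consequent spans measures 45–52.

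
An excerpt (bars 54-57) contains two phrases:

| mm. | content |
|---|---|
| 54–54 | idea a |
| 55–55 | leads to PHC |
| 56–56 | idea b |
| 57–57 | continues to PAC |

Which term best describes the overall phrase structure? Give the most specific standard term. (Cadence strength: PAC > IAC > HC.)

contrasting period

Phrase 1 ends with a Phrygian half cadence (weaker) and phrase 2 with a perfect authentic cadence (stronger): antecedent + consequent = a period.
The two phrases open with different material (a / b), so the period is contrasting.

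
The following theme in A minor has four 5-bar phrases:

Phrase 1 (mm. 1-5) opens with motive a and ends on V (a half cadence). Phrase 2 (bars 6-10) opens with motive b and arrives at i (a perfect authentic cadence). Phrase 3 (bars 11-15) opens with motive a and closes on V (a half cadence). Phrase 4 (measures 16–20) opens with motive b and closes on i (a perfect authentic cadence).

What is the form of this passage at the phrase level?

repeated period

The cadence pattern HC–PAC–HC–PAC is weak–strong twice, and phrases 3–4 restate phrases 1–2: a period heard twice, not a double period (which would end weakly at phrase 2).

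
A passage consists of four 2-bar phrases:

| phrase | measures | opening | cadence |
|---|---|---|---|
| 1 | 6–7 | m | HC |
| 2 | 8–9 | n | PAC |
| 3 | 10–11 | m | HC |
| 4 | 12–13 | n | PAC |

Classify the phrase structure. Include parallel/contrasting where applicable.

The cadence pattern HC–PAC–HC–PAC is weak–strong twice, and phrases 3–4 restate phrases 1–2: a period heard twice, not a double period (which would end weakly at phrase 2).

repeated period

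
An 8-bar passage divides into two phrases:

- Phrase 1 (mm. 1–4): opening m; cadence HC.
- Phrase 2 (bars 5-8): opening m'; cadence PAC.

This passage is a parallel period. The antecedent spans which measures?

The antecedent is the phrase ending with the weaker cadence (half cadence, phrase 1) and the consequent the one ending more conclusively (perfect authentic cadence, phrase 2); the antecedent is mm. 1–4.

measures 1–4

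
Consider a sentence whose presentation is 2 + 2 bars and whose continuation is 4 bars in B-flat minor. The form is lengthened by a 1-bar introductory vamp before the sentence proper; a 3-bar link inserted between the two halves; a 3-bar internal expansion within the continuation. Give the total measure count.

Basic sentence: 2 + 2 + 4 = 8 bars.
8 (basic form) + 1 (introduction) + 3 (link) + 3 (internal expansion) = 15.

15 measures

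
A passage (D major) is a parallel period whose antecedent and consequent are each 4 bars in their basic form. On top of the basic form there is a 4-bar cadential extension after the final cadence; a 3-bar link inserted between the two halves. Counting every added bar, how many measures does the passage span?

15 measures

Basic parallel period: 4 + 4 = 8 bars.
8 (basic form) + 4 (cadential extension) + 3 (link) = 15.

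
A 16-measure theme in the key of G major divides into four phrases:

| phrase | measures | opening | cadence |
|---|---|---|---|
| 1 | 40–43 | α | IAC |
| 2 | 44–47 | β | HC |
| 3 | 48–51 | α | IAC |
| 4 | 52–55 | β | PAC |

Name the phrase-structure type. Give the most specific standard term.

Four phrases in two halves: the first half (mm. 40-47) ends with a half cadence, the second (mm. 48-55) with a perfect authentic cadence — a large antecedent–consequent pair, i.e. a double period.
Phrase 3 begins with the same material as phrase 1, making it parallel.

parallel double period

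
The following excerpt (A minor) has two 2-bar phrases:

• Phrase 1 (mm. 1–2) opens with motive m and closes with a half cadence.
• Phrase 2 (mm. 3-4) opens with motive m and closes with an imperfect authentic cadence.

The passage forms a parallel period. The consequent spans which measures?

The antecedent is the phrase ending with the weaker cadence (half cadence, phrase 1) and the consequent the one ending more conclusively (imperfect authentic cadence, phrase 2); the consequent is measures 3–4.

measures 3–4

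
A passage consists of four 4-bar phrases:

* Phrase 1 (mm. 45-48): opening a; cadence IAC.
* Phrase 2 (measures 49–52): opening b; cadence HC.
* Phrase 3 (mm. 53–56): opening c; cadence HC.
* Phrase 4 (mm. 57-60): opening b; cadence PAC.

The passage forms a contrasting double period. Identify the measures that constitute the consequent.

In a double period the four phrases pair into a large antecedent (phrases 1–2, ending half cadence) and a large consequent (phrases 3–4, ending perfect authentic cadence). The consequent spans mm. 53–60.

measures 53–60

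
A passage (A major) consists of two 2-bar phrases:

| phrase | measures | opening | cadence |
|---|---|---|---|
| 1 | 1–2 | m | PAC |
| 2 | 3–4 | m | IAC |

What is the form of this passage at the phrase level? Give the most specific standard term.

phrase group

The second phrase closes with an imperfect authentic cadence, which is not stronger than the first phrase's perfect authentic cadence; without a weak→strong cadential pair there is no antecedent–consequent relationship, so this is a phrase group rather than a period.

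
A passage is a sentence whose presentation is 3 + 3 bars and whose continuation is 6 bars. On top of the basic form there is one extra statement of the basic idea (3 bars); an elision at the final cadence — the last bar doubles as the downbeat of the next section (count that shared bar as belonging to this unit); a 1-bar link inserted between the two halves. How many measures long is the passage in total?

Basic sentence: 3 + 3 + 6 = 12 bars.
12 (basic form) + 3 (extra statement) + 1 (link) = 16.
The elision shares a bar with the next section but does not change this unit's count.

16 measures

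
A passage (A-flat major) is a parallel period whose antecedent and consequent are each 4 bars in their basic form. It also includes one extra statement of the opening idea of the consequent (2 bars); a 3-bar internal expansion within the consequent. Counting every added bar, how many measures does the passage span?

Basic parallel period: 4 + 4 = 8 bars.
8 (basic form) + 2 (extra statement) + 3 (internal expansion) = 13.

13 measures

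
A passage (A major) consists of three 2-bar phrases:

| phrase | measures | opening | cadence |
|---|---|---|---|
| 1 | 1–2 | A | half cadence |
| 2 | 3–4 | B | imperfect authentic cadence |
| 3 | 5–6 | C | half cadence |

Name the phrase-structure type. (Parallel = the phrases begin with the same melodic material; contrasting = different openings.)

The final phrase closes with a half cadence, which is not stronger than the preceding imperfect authentic cadence; the 3 phrases lack an overall antecedent–consequent design and so form a phrase group.

phrase group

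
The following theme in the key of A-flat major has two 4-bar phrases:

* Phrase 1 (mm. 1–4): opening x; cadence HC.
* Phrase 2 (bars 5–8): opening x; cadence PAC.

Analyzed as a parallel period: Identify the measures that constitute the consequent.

measures 5–8

The antecedent is the phrase ending with the weaker cadence (half cadence, phrase 1) and the consequent the one ending more conclusively (perfect authentic cadence, phrase 2); the consequent is bars 5-8.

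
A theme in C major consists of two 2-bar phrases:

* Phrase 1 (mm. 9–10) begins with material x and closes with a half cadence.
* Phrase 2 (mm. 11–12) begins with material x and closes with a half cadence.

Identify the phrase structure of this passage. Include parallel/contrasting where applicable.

repeated phrase

Both phrases have the same opening (x) and the same cadence (half cadence): the second is a restatement, not a consequent, so this is a repeated phrase rather than a period.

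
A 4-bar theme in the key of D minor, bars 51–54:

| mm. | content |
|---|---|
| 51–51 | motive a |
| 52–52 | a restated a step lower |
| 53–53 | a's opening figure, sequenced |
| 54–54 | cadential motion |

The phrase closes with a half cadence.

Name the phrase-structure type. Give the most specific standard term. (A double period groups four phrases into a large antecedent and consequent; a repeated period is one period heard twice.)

sentence

Basic idea (m. 51) + its repetition (measure 52) form the presentation; fragmentation and cadence (mm. 53–54) form the continuation — the 4-bar whole is a sentence.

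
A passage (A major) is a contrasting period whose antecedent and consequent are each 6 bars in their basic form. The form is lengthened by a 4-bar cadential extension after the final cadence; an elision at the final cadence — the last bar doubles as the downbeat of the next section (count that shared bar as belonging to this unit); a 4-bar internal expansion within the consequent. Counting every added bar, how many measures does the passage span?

20 measures

Basic contrasting period: 6 + 6 = 12 bars.
12 (basic form) + 4 (cadential extension) + 4 (internal expansion) = 20.
The elision shares a bar with the next section but does not change this unit's count.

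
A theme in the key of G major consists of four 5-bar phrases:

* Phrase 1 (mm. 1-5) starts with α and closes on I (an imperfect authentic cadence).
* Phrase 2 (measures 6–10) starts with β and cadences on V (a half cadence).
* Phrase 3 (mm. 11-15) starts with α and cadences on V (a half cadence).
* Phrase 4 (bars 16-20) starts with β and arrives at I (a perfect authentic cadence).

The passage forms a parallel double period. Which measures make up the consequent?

measures 11–20

In a double period the four phrases pair into a large antecedent (phrases 1–2, ending half cadence) and a large consequent (phrases 3–4, ending perfect authentic cadence). The consequent spans mm. 11-20.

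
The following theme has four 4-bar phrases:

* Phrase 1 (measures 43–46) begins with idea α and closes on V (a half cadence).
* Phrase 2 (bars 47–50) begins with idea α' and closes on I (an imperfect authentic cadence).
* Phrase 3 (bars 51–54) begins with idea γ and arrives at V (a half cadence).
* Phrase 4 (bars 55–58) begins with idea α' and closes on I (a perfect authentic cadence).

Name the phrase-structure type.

contrasting double period

Four phrases in two halves: the first half (bars 43-50) ends with an imperfect authentic cadence, the second (mm. 51–58) with a perfect authentic cadence — a large antecedent–consequent pair, i.e. a double period.
Phrase 3 begins with different material from phrase 1, making it contrasting.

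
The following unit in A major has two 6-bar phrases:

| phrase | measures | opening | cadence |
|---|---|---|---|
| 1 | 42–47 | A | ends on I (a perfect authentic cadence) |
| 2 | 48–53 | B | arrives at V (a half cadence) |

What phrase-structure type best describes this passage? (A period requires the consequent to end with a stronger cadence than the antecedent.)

phrase group

The second phrase closes with a half cadence, which is not stronger than the first phrase's perfect authentic cadence; without a weak→strong cadential pair there is no antecedent–consequent relationship, so this is a phrase group rather than a period.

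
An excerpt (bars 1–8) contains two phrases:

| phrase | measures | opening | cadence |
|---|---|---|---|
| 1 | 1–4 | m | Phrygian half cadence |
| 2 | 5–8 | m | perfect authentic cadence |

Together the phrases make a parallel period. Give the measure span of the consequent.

The phrase ending with the weaker cadence (Phrygian half cadence) is the antecedent; the one ending more conclusively (perfect authentic cadence) is the consequent. The consequent is measures 5–8.

measures 5–8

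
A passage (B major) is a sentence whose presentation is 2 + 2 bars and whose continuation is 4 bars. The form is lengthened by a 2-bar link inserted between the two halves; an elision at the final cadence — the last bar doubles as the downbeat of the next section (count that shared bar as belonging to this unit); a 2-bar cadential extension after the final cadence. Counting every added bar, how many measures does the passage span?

Basic sentence: 2 + 2 + 4 = 8 bars.
8 (basic form) + 2 (link) + 2 (cadential extension) = 12.
The elision shares a bar with the next section but does not change this unit's count.

12 measures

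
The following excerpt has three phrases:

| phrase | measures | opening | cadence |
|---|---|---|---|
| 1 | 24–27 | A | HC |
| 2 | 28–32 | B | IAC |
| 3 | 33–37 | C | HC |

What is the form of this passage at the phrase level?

phrase group

The final phrase closes with a half cadence, which is not stronger than the preceding imperfect authentic cadence; the 3 phrases lack an overall antecedent–consequent design and so form a phrase group.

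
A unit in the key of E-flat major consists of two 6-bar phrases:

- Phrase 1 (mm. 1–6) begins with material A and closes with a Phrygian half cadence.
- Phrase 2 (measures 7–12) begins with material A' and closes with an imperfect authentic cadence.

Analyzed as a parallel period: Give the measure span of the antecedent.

measures 1–6

The antecedent is the phrase ending with the weaker cadence (Phrygian half cadence, phrase 1) and the consequent the one ending more conclusively (imperfect authentic cadence, phrase 2); the antecedent is bars 1–6.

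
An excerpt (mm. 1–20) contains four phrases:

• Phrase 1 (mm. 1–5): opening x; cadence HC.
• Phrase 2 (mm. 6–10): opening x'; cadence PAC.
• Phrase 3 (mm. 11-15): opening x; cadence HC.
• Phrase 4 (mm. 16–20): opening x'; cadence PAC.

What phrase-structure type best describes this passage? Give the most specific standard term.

The cadence pattern HC–PAC–HC–PAC is weak–strong twice, and phrases 3–4 restate phrases 1–2: a period heard twice, not a double period (which would end weakly at phrase 2).

repeated period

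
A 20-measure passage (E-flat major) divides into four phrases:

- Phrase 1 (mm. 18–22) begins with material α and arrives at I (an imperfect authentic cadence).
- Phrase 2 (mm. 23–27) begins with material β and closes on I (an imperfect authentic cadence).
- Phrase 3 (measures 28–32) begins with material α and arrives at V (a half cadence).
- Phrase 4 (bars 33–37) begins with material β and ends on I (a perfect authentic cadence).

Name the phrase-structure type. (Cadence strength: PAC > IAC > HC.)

parallel double period

Four phrases in two halves: the first half (mm. 18–27) ends with an imperfect authentic cadence, the second (measures 28–37) with a perfect authentic cadence — a large antecedent–consequent pair, i.e. a double period.
Phrase 3 begins with the same material as phrase 1, making it parallel.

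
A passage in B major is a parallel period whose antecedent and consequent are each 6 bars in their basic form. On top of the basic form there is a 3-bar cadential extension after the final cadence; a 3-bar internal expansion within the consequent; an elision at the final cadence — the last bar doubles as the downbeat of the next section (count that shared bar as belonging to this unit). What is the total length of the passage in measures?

18 measures

Basic parallel period: 6 + 6 = 12 bars.
12 (basic form) + 3 (cadential extension) + 3 (internal expansion) = 18.
The elision shares a bar with the next section but does not change this unit's count.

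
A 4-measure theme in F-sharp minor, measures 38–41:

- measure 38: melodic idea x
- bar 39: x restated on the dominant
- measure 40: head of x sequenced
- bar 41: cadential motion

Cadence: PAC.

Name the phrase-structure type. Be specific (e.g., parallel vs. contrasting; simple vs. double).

Basic idea (m. 38) + its repetition (m. 39) form the presentation; fragmentation and cadence (mm. 40–41) form the continuation — the 4-bar whole is a sentence.

sentence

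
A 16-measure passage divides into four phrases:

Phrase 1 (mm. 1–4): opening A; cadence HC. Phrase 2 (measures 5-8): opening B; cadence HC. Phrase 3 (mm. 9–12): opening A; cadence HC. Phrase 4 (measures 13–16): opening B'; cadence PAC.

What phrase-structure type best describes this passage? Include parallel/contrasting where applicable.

parallel double period

Four phrases in two halves: the first half (measures 1-8) ends with a half cadence, the second (bars 9–16) with a perfect authentic cadence — a large antecedent–consequent pair, i.e. a double period.
Phrase 3 begins with the same material as phrase 1, making it parallel.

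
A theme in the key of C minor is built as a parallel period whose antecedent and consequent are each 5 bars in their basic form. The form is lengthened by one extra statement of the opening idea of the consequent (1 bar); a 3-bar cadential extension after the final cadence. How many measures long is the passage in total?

14 measures

Basic parallel period: 5 + 5 = 10 bars.
10 (basic form) + 1 (extra statement) + 3 (cadential extension) = 14.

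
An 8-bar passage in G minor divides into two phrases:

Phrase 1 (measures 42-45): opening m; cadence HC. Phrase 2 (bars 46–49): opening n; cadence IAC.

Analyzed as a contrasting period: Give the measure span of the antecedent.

The antecedent is the phrase ending with the weaker cadence (half cadence, phrase 1) and the consequent the one ending more conclusively (imperfect authentic cadence, phrase 2); the antecedent is mm. 42-45.

measures 42–45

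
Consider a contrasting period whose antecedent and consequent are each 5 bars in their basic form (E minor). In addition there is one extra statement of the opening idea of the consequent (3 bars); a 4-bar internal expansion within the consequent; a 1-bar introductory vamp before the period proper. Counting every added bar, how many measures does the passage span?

18 measures

Basic contrasting period: 5 + 5 = 10 bars.
10 (basic form) + 3 (extra statement) + 4 (internal expansion) + 1 (introduction) = 18.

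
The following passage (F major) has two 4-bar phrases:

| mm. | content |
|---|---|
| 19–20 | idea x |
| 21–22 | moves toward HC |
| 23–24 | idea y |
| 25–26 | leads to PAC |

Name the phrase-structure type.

contrasting period

Phrase 1 ends with a half cadence (weaker) and phrase 2 with a perfect authentic cadence (stronger): antecedent + consequent = a period.
The two phrases open with different material (x / y), so the period is contrasting.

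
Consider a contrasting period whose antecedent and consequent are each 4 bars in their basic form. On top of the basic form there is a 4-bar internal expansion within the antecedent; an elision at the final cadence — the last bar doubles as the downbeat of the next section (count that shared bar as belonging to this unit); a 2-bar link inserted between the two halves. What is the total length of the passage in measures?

14 measures

Basic contrasting period: 4 + 4 = 8 bars.
8 (basic form) + 4 (internal expansion) + 2 (link) = 14.
The elision shares a bar with the next section but does not change this unit's count.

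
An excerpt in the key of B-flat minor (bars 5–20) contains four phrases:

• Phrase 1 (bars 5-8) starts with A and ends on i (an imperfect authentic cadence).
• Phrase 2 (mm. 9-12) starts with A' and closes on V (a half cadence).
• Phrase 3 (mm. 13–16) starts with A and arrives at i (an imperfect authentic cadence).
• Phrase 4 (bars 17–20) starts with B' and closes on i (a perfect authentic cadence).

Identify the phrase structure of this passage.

parallel double period

Four phrases in two halves: the first half (mm. 5–12) ends with a half cadence, the second (mm. 13–20) with a perfect authentic cadence — a large antecedent–consequent pair, i.e. a double period.
Phrase 3 begins with the same material as phrase 1, making it parallel.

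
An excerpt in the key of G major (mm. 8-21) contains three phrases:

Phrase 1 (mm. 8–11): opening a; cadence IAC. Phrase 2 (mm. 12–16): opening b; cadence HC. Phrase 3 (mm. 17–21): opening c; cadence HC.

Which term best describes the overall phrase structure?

The final phrase closes with a half cadence, which is not stronger than the preceding half cadence; the 3 phrases lack an overall antecedent–consequent design and so form a phrase group.

phrase group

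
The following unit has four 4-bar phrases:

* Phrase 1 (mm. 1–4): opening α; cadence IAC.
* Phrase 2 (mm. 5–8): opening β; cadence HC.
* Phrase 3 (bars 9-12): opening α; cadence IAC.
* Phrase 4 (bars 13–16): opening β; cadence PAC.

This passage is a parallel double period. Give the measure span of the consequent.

measures 9–16

In a double period the four phrases pair into a large antecedent (phrases 1–2, ending half cadence) and a large consequent (phrases 3–4, ending perfect authentic cadence). The consequent spans mm. 9-16.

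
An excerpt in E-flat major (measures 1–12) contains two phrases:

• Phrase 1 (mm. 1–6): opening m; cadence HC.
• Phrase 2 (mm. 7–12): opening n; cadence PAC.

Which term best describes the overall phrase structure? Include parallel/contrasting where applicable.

Phrase 1 ends with a half cadence (weaker) and phrase 2 with a perfect authentic cadence (stronger): antecedent + consequent = a period.
The two phrases open with different material (m / n), so the period is contrasting.

contrasting period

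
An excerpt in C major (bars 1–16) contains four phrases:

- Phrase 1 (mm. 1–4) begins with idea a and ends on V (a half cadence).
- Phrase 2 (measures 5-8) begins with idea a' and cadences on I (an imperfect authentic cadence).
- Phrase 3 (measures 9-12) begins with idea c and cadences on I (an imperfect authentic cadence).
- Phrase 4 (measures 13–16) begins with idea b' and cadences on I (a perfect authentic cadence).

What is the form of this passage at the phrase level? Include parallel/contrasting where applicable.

contrasting double period

Four phrases in two halves: the first half (mm. 1–8) ends with an imperfect authentic cadence, the second (bars 9–16) with a perfect authentic cadence — a large antecedent–consequent pair, i.e. a double period.
Phrase 3 begins with different material from phrase 1, making it contrasting.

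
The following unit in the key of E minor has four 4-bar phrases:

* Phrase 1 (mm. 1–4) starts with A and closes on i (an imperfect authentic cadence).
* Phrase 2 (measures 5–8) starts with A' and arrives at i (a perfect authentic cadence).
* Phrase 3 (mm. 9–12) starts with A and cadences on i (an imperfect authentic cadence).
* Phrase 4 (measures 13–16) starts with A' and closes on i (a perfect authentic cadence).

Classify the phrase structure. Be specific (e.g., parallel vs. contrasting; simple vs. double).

repeated period

The cadence pattern IAC–PAC–IAC–PAC is weak–strong twice, and phrases 3–4 restate phrases 1–2: a period heard twice, not a double period (which would end weakly at phrase 2).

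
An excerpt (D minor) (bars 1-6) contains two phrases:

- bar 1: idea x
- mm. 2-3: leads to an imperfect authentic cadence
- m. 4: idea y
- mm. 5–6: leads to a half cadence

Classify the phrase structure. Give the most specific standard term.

The second phrase closes with a half cadence, which is not stronger than the first phrase's imperfect authentic cadence; without a weak→strong cadential pair there is no antecedent–consequent relationship, so this is a phrase group rather than a period.

phrase group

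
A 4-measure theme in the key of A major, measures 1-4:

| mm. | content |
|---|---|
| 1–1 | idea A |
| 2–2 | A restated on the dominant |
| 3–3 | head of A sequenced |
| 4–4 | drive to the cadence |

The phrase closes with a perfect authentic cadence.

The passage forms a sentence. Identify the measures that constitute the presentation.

measures 1–2

The presentation of a sentence is the basic idea (bar 1) plus its repetition (bar 2); the presentation is therefore mm. 1–2.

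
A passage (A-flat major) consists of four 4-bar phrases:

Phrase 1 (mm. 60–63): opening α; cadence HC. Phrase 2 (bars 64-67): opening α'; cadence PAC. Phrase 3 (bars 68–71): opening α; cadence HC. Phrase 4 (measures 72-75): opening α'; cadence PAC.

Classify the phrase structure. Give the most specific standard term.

The cadence pattern HC–PAC–HC–PAC is weak–strong twice, and phrases 3–4 restate phrases 1–2: a period heard twice, not a double period (which would end weakly at phrase 2).

repeated period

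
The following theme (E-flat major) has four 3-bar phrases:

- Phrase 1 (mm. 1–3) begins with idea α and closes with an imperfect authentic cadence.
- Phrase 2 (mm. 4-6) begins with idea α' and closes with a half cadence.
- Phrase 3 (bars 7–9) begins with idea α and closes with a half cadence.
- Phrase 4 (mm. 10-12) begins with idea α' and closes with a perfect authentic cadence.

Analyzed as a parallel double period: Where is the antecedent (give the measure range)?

measures 1–6

In a double period the four phrases pair into a large antecedent (phrases 1–2, ending half cadence) and a large consequent (phrases 3–4, ending perfect authentic cadence). The antecedent spans bars 1–6.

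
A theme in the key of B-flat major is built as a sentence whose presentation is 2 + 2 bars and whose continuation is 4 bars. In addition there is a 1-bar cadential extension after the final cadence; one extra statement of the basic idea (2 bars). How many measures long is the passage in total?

Basic sentence: 2 + 2 + 4 = 8 bars.
8 (basic form) + 1 (cadential extension) + 2 (extra statement) = 11.

11 measures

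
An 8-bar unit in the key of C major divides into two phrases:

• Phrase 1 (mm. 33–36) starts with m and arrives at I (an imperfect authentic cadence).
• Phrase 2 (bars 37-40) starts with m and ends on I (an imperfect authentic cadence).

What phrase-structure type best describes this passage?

Both phrases have the same opening (m) and the same cadence (imperfect authentic cadence): the second is a restatement, not a consequent, so this is a repeated phrase rather than a period.

repeated phrase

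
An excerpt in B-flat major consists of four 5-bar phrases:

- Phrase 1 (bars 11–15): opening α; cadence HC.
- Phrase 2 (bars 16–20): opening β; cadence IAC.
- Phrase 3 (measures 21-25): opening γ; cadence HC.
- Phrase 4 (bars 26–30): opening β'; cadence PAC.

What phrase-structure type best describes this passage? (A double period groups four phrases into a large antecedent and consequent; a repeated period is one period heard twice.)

contrasting double period

Four phrases in two halves: the first half (mm. 11–20) ends with an imperfect authentic cadence, the second (bars 21–30) with a perfect authentic cadence — a large antecedent–consequent pair, i.e. a double period.
Phrase 3 begins with different material from phrase 1, making it contrasting.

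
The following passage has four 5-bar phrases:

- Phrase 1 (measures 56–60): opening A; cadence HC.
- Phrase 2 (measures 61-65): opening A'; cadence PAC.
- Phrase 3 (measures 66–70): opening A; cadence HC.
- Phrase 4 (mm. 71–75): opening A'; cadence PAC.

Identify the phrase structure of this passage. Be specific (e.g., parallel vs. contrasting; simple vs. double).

The cadence pattern HC–PAC–HC–PAC is weak–strong twice, and phrases 3–4 restate phrases 1–2: a period heard twice, not a double period (which would end weakly at phrase 2).

repeated period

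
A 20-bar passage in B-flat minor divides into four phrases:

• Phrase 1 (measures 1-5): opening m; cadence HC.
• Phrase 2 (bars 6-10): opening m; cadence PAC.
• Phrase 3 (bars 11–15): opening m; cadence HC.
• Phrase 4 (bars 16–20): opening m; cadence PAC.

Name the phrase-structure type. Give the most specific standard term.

repeated period

The cadence pattern HC–PAC–HC–PAC is weak–strong twice, and phrases 3–4 restate phrases 1–2: a period heard twice, not a double period (which would end weakly at phrase 2).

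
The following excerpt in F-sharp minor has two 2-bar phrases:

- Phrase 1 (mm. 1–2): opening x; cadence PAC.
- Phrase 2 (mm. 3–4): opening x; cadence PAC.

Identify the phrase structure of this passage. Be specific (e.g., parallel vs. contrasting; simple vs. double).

repeated phrase

Both phrases have the same opening (x) and the same cadence (perfect authentic cadence): the second is a restatement, not a consequent, so this is a repeated phrase rather than a period.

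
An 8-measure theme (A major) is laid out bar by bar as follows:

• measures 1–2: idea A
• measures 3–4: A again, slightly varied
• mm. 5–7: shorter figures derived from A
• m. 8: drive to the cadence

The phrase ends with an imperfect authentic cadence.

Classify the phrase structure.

Basic idea (measures 1–2) + its repetition (measures 3–4) form the presentation; fragmentation and cadence (mm. 5–8) form the continuation — the 8-bar whole is a sentence.

sentence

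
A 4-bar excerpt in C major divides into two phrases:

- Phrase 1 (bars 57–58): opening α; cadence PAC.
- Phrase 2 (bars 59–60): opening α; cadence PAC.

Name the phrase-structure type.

Both phrases have the same opening (α) and the same cadence (perfect authentic cadence): the second is a restatement, not a consequent, so this is a repeated phrase rather than a period.

repeated phrase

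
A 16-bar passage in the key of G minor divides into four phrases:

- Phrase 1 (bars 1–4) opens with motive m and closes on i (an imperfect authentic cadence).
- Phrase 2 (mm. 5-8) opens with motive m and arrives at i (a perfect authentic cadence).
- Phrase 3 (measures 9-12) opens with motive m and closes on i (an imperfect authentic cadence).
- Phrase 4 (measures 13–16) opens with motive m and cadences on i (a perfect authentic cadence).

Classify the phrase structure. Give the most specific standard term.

The cadence pattern IAC–PAC–IAC–PAC is weak–strong twice, and phrases 3–4 restate phrases 1–2: a period heard twice, not a double period (which would end weakly at phrase 2).

repeated period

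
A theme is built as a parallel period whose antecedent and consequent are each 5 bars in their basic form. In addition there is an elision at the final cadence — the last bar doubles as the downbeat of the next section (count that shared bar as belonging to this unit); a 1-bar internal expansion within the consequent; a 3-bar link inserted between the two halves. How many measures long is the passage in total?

14 measures

Basic parallel period: 5 + 5 = 10 bars.
10 (basic form) + 1 (internal expansion) + 3 (link) = 14.
The elision shares a bar with the next section but does not change this unit's count.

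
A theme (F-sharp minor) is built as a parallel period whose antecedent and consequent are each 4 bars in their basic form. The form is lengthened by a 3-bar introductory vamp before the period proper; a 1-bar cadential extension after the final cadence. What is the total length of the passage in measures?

12 measures

Basic parallel period: 4 + 4 = 8 bars.
8 (basic form) + 3 (introduction) + 1 (cadential extension) = 12.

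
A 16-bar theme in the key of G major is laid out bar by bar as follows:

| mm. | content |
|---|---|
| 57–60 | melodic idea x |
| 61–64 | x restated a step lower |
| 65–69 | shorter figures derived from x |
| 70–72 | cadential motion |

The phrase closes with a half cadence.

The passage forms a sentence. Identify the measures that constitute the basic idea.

measures 57–60

The presentation of a sentence is the basic idea (measures 57–60) plus its repetition (bars 61–64); the basic idea is therefore mm. 57–60.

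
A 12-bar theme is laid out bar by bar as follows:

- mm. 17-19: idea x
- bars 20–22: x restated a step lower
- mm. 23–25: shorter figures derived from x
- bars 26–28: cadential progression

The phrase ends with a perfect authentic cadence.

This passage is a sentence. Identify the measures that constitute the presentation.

The presentation of a sentence is the basic idea (mm. 17–19) plus its repetition (bars 20–22); the presentation is therefore measures 17–22.

measures 17–22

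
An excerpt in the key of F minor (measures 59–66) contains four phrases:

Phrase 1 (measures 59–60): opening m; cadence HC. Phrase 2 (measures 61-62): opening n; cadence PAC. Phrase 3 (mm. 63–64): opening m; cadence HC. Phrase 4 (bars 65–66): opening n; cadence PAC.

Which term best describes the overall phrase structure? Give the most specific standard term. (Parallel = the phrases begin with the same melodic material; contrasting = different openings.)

repeated period

The cadence pattern HC–PAC–HC–PAC is weak–strong twice, and phrases 3–4 restate phrases 1–2: a period heard twice, not a double period (which would end weakly at phrase 2).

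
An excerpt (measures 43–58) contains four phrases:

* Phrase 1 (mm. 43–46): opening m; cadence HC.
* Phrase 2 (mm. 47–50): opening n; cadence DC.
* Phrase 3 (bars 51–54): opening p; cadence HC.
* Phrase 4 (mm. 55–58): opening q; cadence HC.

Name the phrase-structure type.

Phrase 4 ends with a half cadence, no stronger than phrase 2's deceptive cadence, so the four phrases do not form a double period; nor do phrases 3–4 duplicate 1–2, so it is not a repeated period. With no phrase reaching a conclusive cadence, the passage is a phrase group.

phrase group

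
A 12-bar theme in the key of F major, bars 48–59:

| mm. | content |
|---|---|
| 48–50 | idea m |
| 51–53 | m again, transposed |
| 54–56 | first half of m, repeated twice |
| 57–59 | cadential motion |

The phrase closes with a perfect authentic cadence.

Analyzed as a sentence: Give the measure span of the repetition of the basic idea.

The presentation of a sentence is the basic idea (measures 48–50) plus its repetition (mm. 51–53); the repetition of the basic idea is therefore measures 51-53.

measures 51–53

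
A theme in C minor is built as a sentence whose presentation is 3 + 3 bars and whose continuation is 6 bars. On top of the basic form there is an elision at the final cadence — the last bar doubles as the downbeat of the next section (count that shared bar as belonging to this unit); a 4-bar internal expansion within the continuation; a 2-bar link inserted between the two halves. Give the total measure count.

Basic sentence: 3 + 3 + 6 = 12 bars.
12 (basic form) + 4 (internal expansion) + 2 (link) = 18.
The elision shares a bar with the next section but does not change this unit's count.

18 measures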